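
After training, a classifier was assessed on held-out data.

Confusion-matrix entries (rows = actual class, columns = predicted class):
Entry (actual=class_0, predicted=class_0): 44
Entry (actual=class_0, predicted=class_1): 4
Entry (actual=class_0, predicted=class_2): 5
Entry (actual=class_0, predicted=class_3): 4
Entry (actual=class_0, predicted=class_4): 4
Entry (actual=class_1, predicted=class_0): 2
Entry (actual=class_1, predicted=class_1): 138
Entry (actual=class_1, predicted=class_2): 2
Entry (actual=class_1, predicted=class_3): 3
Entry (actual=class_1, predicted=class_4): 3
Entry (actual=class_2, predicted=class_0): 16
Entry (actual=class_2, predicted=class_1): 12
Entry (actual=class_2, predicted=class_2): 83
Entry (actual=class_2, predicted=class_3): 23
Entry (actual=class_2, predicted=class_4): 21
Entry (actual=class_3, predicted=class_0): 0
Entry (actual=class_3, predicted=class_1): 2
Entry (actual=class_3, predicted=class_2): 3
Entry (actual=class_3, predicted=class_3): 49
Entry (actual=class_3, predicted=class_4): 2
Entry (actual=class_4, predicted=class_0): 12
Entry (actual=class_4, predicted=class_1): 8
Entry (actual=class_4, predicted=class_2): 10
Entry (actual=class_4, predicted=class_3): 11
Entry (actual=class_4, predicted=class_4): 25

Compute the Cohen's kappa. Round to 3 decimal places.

0.609

Observed agreement pₒ = trace/N = 339/486 = 0.6975
Expected agreement pₑ = Σ (rowᵢ·colᵢ)/N² = (61·74 + 148·164 + 155·103 + 56·90 + 66·55)/486² = 0.2262
κ = (pₒ − pₑ)/(1 − pₑ) = (0.6975 − 0.2262)/(1 − 0.2262) = 0.609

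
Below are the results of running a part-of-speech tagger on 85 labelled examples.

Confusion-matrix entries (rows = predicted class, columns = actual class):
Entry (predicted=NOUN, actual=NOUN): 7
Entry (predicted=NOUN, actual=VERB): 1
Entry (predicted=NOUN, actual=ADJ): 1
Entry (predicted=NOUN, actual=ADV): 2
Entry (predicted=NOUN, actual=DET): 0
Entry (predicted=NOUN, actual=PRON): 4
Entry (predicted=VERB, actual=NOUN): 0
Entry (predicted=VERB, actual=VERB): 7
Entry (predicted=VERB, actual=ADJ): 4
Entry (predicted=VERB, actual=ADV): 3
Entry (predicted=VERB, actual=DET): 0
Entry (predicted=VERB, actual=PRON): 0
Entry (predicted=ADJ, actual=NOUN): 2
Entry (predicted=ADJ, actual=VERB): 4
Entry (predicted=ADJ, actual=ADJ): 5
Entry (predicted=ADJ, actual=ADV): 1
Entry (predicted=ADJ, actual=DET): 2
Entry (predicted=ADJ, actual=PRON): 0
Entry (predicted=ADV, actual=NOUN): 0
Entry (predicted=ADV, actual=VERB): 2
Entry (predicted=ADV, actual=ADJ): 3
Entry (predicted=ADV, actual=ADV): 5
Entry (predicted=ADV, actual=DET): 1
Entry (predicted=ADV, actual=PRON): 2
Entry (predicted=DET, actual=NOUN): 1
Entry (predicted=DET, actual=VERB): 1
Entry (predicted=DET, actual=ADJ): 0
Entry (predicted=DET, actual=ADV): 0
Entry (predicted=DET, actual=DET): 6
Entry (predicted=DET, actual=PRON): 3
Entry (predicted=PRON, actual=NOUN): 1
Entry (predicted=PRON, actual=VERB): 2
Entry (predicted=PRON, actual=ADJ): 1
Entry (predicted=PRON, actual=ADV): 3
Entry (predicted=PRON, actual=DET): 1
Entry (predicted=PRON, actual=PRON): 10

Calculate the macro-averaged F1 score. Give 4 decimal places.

0.4716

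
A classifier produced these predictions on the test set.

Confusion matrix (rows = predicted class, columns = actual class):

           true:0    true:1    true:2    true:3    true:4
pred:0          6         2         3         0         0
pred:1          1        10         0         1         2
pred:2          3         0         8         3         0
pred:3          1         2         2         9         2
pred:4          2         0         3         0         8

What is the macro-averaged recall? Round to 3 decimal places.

0.607

Per-class recall (TP/(TP+FN)):
  0: TP=6, FN=1+3+1+2=7 → 6/13 = 0.4615
  1: TP=10, FN=2+0+2+0=4 → 10/14 = 0.7143
  2: TP=8, FN=3+0+2+3=8 → 8/16 = 0.5000
  3: TP=9, FN=0+1+3+0=4 → 9/13 = 0.6923
  4: TP=8, FN=0+2+0+2=4 → 8/12 = 0.6667
Macro-recall = mean = (0.4615 + 0.7143 + 0.5000 + 0.6923 + 0.6667) / 5 = 0.607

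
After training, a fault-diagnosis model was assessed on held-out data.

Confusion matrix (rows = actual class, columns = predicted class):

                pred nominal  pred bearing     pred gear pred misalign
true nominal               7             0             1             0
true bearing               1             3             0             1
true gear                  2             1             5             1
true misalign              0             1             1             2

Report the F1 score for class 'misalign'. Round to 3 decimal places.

0.500

Treat 'misalign' as positive and all other classes as negative.
F1 score = 2·TP/(2·TP+FP+FN).
misalign: TP=2, FP=0+1+1=2, FN=0+1+1=2 → 4/8 = 0.5000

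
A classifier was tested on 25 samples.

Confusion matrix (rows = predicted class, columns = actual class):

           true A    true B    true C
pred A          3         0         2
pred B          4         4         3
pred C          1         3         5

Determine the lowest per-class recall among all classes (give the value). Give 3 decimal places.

0.375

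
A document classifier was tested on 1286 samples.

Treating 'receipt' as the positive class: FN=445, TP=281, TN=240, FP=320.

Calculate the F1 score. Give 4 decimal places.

0.4235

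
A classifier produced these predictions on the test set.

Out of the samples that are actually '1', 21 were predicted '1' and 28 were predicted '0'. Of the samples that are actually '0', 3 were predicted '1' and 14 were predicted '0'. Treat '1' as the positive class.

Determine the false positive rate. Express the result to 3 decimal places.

0.176

FPR = FP/(FP+TN) = 3/(3+14) = 0.176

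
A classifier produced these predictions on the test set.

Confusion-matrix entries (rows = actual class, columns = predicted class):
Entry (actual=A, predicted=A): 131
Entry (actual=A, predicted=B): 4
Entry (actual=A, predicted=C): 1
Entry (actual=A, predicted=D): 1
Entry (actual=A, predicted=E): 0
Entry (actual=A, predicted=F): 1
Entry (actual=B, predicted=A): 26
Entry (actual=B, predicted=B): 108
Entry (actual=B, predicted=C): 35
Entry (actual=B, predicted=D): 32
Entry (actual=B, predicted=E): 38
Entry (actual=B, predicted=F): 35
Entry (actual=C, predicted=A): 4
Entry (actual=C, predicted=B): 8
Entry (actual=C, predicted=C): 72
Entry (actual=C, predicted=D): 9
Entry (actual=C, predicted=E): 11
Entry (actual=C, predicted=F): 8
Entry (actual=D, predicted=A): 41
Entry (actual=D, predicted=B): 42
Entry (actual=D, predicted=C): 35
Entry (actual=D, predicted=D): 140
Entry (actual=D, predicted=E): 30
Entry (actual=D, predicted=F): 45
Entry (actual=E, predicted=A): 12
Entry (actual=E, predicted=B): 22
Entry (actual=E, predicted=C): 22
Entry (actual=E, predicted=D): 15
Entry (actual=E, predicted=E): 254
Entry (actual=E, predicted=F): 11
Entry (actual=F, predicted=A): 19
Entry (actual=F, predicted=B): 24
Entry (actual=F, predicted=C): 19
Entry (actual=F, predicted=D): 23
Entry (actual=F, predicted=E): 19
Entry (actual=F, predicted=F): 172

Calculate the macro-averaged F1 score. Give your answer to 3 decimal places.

Per-class F1 score (2·TP/(2·TP+FP+FN)):
  A: TP=131, FP=26+4+41+12+19=102, FN=4+1+1+0+1=7 → 262/371 = 0.7062
  B: TP=108, FP=4+8+42+22+24=100, FN=26+35+32+38+35=166 → 216/482 = 0.4481
  C: TP=72, FP=1+35+35+22+19=112, FN=4+8+9+11+8=40 → 144/296 = 0.4865
  D: TP=140, FP=1+32+9+15+23=80, FN=41+42+35+30+45=193 → 280/553 = 0.5063
  E: TP=254, FP=0+38+11+30+19=98, FN=12+22+22+15+11=82 → 508/688 = 0.7384
  F: TP=172, FP=1+35+8+45+11=100, FN=19+24+19+23+19=104 → 344/548 = 0.6277
Macro-F1 score = mean = (0.7062 + 0.4481 + 0.4865 + 0.5063 + 0.7384 + 0.6277) / 6 = 0.586

0.586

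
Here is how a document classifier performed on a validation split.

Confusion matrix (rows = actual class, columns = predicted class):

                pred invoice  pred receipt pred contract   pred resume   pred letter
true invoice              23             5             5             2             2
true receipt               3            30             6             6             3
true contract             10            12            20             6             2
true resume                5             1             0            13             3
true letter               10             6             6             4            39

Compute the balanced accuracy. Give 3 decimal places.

Balanced accuracy = mean of per-class recall.
  invoice: recall = 23/37 = 0.6216
  receipt: recall = 30/48 = 0.6250
  contract: recall = 20/50 = 0.4000
  resume: recall = 13/22 = 0.5909
  letter: recall = 39/65 = 0.6000
Mean = (0.6216 + 0.6250 + 0.4000 + 0.5909 + 0.6000) / 5 = 0.568

0.568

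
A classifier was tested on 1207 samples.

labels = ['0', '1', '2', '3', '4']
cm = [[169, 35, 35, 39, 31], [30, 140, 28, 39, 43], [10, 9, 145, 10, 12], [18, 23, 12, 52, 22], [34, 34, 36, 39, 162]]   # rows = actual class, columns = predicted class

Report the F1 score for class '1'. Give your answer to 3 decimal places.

0.537

Treat '1' as positive and all other classes as negative.
F1 score = 2·TP/(2·TP+FP+FN).
1: TP=140, FP=35+9+23+34=101, FN=30+28+39+43=140 → 280/521 = 0.5374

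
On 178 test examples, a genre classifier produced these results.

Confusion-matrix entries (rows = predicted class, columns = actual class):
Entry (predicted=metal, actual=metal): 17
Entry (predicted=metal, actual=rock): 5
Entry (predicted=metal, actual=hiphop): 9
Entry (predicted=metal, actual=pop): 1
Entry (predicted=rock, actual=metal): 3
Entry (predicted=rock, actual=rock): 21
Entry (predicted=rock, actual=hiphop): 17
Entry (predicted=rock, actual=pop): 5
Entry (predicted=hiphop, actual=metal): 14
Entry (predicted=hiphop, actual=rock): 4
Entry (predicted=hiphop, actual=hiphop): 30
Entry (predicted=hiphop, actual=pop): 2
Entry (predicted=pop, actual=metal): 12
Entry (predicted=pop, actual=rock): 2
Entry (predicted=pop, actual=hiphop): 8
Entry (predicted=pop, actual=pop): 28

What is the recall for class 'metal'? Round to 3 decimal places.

0.370

One-vs-rest for 'metal': TP = diagonal; FP = other classes predicted 'metal'; FN = 'metal' predicted as other.
recall = TP/(TP+FN).
metal: TP=17, FN=3+14+12=29 → 17/46 = 0.3696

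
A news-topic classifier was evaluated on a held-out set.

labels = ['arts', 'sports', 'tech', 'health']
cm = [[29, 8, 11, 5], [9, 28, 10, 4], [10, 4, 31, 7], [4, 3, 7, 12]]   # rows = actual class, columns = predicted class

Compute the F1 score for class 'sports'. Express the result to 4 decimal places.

0.5957

Treat 'sports' as positive and all other classes as negative.
F1 score = 2·TP/(2·TP+FP+FN).
sports: TP=28, FP=8+4+3=15, FN=9+10+4=23 → 56/94 = 0.59574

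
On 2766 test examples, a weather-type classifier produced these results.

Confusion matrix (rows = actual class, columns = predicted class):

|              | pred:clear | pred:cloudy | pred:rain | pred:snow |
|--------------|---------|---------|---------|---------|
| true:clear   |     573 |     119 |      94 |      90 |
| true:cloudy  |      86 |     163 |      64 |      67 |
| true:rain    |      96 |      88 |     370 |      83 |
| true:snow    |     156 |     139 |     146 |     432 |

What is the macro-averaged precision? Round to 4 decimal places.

0.5353

Per-class precision (TP/(TP+FP)):
  clear: TP=573, FP=86+96+156=338 → 573/911 = 0.62898
  cloudy: TP=163, FP=119+88+139=346 → 163/509 = 0.32024
  rain: TP=370, FP=94+64+146=304 → 370/674 = 0.54896
  snow: TP=432, FP=90+67+83=240 → 432/672 = 0.64286
Macro-precision = mean = (0.62898 + 0.32024 + 0.54896 + 0.64286) / 4 = 0.5353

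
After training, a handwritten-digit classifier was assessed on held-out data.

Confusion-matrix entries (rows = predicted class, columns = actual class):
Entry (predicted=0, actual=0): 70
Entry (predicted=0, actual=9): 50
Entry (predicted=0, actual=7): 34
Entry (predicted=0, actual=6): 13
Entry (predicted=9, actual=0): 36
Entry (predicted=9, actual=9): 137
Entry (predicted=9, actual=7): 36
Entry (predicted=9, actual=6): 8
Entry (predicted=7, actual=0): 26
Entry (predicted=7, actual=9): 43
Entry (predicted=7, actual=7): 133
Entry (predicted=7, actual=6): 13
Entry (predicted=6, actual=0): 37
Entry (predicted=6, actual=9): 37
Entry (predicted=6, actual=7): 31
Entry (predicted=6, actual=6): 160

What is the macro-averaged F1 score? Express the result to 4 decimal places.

0.5681

Per-class F1 score (2·TP/(2·TP+FP+FN)):
  0: TP=70, FP=50+34+13=97, FN=36+26+37=99 → 140/336 = 0.41667
  9: TP=137, FP=36+36+8=80, FN=50+43+37=130 → 274/484 = 0.56612
  7: TP=133, FP=26+43+13=82, FN=34+36+31=101 → 266/449 = 0.59243
  6: TP=160, FP=37+37+31=105, FN=13+8+13=34 → 320/459 = 0.69717
Macro-F1 score = mean = (0.41667 + 0.56612 + 0.59243 + 0.69717) / 4 = 0.5681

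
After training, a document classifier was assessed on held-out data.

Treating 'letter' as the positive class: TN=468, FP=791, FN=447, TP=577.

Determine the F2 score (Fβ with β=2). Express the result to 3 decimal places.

Fβ = (1+β²)·TP / ((1+β²)·TP + β²·FN + FP), with β²=4
= 5·577 / (5·577 + 4·447 + 791) = 0.528

0.528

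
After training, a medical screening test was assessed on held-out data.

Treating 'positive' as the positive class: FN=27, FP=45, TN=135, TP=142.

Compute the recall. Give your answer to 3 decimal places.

0.840

Recall = TP/(TP+FN) = 142/(142+27) = 142/169 = 0.840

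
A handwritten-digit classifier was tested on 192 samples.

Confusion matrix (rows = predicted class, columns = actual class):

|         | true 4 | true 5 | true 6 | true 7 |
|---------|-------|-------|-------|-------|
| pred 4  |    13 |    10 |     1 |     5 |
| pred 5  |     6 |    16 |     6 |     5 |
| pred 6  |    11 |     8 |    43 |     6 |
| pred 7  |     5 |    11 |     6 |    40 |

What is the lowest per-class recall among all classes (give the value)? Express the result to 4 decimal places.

0.3556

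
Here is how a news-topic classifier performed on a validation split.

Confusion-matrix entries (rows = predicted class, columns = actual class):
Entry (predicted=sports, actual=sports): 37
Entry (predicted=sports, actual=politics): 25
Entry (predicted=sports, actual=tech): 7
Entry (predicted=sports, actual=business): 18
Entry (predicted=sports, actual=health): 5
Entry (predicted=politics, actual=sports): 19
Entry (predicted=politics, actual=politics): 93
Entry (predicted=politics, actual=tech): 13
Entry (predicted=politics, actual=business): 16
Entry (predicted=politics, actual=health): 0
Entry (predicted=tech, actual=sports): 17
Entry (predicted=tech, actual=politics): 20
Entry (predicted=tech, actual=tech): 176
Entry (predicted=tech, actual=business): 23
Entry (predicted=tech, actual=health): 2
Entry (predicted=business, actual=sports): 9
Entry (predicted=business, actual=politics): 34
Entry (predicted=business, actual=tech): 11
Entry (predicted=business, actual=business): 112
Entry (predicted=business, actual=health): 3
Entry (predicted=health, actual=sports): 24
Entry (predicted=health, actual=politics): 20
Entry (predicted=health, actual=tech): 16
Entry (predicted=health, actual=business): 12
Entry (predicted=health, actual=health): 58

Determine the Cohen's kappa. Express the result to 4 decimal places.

0.5117

Observed agreement pₒ = trace/N = 476/770 = 0.61818
Expected agreement pₑ = Σ (rowᵢ·colᵢ)/N² = (106·92 + 192·141 + 223·238 + 181·169 + 68·130)/770² = 0.21813
κ = (pₒ − pₑ)/(1 − pₑ) = (0.61818 − 0.21813)/(1 − 0.21813) = 0.5117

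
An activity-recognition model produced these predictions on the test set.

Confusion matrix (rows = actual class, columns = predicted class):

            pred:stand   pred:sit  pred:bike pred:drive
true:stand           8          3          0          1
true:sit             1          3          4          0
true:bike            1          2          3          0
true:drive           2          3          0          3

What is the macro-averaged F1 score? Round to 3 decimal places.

0.486

Per-class F1 score (2·TP/(2·TP+FP+FN)):
  stand: TP=8, FP=1+1+2=4, FN=3+0+1=4 → 16/24 = 0.6667
  sit: TP=3, FP=3+2+3=8, FN=1+4+0=5 → 6/19 = 0.3158
  bike: TP=3, FP=0+4+0=4, FN=1+2+0=3 → 6/13 = 0.4615
  drive: TP=3, FP=1+0+0=1, FN=2+3+0=5 → 6/12 = 0.5000
Macro-F1 score = mean = (0.6667 + 0.3158 + 0.4615 + 0.5000) / 4 = 0.486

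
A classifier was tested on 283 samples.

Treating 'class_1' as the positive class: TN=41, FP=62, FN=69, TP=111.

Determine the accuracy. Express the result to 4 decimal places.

0.5371

Accuracy = (TP+TN)/N = (111+41)/283 = 0.5371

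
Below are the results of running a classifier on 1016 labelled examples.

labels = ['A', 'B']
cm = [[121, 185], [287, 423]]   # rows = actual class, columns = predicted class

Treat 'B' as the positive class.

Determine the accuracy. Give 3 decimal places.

0.535

Accuracy = (TP+TN)/N = (423+121)/1016 = 0.535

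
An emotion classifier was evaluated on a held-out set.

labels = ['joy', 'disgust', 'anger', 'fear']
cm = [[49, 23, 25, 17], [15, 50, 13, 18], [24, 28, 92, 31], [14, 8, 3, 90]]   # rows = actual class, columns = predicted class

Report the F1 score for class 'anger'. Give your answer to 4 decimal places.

0.5974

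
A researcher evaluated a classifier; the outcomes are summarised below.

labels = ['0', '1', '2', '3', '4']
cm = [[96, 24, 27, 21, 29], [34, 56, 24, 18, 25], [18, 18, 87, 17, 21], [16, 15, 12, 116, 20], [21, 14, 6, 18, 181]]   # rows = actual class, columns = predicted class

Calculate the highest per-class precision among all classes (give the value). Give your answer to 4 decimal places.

Per-class precision (TP/(TP+FP)):
  0: TP=96, FP=34+18+16+21=89 → 96/185 = 0.51892
  1: TP=56, FP=24+18+15+14=71 → 56/127 = 0.44094
  2: TP=87, FP=27+24+12+6=69 → 87/156 = 0.55769
  3: TP=116, FP=21+18+17+18=74 → 116/190 = 0.61053
  4: TP=181, FP=29+25+21+20=95 → 181/276 = 0.65580
Highest is class '4' with precision = 0.6558.

0.6558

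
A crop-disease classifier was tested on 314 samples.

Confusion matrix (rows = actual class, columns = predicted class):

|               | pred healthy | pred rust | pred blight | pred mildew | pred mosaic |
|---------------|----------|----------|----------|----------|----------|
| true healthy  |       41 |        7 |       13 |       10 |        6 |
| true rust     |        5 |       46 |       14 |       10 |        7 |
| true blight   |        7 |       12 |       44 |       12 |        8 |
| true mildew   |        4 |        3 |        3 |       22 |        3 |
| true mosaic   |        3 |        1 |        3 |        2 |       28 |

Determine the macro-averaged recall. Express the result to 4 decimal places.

0.6018

Per-class recall (TP/(TP+FN)):
  healthy: TP=41, FN=7+13+10+6=36 → 41/77 = 0.53247
  rust: TP=46, FN=5+14+10+7=36 → 46/82 = 0.56098
  blight: TP=44, FN=7+12+12+8=39 → 44/83 = 0.53012
  mildew: TP=22, FN=4+3+3+3=13 → 22/35 = 0.62857
  mosaic: TP=28, FN=3+1+3+2=9 → 28/37 = 0.75676
Macro-recall = mean = (0.53247 + 0.56098 + 0.53012 + 0.62857 + 0.75676) / 5 = 0.6018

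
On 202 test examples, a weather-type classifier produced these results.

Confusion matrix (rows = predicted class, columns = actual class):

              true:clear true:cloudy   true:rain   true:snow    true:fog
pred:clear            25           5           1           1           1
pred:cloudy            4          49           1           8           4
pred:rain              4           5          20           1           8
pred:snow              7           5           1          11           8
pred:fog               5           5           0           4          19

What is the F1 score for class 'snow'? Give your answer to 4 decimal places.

0.3860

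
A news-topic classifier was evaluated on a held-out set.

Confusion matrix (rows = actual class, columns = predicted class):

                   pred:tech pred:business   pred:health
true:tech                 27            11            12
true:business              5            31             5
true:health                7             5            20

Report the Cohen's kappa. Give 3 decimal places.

Observed agreement pₒ = trace/N = 78/123 = 0.6341
Expected agreement pₑ = Σ (rowᵢ·colᵢ)/N² = (50·39 + 41·47 + 32·37)/123² = 0.3345
κ = (pₒ − pₑ)/(1 − pₑ) = (0.6341 − 0.3345)/(1 − 0.3345) = 0.450

0.450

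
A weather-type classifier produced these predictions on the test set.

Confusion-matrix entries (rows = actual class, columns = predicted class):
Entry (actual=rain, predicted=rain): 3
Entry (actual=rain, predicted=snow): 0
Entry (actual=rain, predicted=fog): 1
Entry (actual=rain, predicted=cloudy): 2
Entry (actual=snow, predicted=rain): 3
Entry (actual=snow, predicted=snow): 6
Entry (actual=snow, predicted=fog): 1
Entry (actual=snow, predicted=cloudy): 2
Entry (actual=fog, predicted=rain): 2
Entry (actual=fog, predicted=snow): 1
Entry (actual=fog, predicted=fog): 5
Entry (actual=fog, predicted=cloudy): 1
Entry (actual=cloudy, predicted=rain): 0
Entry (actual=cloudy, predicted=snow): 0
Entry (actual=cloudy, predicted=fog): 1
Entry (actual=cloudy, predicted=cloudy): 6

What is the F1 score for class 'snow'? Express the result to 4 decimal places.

F1 score = 2·TP/(2·TP+FP+FN).
snow: TP=6, FP=0+1+0=1, FN=3+1+2=6 → 12/19 = 0.63158

0.6316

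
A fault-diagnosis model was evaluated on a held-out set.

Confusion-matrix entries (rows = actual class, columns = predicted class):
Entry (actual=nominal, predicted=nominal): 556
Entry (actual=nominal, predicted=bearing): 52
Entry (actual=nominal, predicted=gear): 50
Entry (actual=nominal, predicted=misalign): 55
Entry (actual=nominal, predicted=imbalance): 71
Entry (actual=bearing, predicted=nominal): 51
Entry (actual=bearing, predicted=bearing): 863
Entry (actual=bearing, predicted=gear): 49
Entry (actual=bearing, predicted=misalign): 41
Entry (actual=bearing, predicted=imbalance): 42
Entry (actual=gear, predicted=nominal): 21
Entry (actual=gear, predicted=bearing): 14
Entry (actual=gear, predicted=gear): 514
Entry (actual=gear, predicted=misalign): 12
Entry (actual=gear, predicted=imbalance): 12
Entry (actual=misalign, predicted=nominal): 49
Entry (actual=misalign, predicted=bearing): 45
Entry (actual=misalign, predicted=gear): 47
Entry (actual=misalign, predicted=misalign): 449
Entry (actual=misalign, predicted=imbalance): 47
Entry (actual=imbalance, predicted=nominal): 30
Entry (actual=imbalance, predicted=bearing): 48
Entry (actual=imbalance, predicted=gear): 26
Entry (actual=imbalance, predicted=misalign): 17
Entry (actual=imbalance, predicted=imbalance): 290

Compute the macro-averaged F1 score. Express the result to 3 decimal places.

0.761

Per-class F1 score (2·TP/(2·TP+FP+FN)):
  nominal: TP=556, FP=51+21+49+30=151, FN=52+50+55+71=228 → 1112/1491 = 0.7458
  bearing: TP=863, FP=52+14+45+48=159, FN=51+49+41+42=183 → 1726/2068 = 0.8346
  gear: TP=514, FP=50+49+47+26=172, FN=21+14+12+12=59 → 1028/1259 = 0.8165
  misalign: TP=449, FP=55+41+12+17=125, FN=49+45+47+47=188 → 898/1211 = 0.7415
  imbalance: TP=290, FP=71+42+12+47=172, FN=30+48+26+17=121 → 580/873 = 0.6644
Macro-F1 score = mean = (0.7458 + 0.8346 + 0.8165 + 0.7415 + 0.6644) / 5 = 0.761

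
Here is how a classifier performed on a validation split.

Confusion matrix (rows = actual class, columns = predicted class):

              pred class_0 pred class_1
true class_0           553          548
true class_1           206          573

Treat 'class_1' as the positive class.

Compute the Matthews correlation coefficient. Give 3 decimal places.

MCC = (TP·TN − FP·FN) / √((TP+FP)(TP+FN)(TN+FP)(TN+FN))
Numerator = 573·553 − 548·206 = 203981
Denominator = √(1121·779·1101·759) = √729746742681 = 854252.1540
MCC = 203981 / 854252.1540 = 0.239

0.239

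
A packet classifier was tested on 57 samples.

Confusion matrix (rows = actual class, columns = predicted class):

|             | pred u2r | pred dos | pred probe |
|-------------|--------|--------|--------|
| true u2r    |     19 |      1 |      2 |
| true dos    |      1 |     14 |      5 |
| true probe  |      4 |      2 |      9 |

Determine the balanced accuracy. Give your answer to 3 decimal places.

Balanced accuracy = mean of per-class recall.
  u2r: recall = 19/22 = 0.8636
  dos: recall = 14/20 = 0.7000
  probe: recall = 9/15 = 0.6000
Mean = (0.8636 + 0.7000 + 0.6000) / 3 = 0.721

0.721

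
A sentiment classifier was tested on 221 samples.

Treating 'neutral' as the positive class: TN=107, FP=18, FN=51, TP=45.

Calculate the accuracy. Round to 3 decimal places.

0.688

Accuracy = (TP+TN)/N = (45+107)/221 = 0.688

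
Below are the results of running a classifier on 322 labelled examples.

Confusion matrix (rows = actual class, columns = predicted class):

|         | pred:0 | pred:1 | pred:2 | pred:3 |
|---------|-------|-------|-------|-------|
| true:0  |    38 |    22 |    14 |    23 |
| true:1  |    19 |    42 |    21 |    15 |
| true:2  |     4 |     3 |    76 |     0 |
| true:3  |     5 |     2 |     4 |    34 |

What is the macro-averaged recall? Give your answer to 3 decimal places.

Per-class recall (TP/(TP+FN)):
  0: TP=38, FN=22+14+23=59 → 38/97 = 0.3918
  1: TP=42, FN=19+21+15=55 → 42/97 = 0.4330
  2: TP=76, FN=4+3+0=7 → 76/83 = 0.9157
  3: TP=34, FN=5+2+4=11 → 34/45 = 0.7556
Macro-recall = mean = (0.3918 + 0.4330 + 0.9157 + 0.7556) / 4 = 0.624

0.624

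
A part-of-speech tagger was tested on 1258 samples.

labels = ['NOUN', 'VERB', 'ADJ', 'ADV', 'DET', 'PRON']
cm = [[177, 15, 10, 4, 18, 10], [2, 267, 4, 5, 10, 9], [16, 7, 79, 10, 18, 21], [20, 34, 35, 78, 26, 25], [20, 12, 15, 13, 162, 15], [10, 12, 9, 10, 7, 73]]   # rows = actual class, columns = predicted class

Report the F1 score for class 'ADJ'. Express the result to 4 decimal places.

Take TP from the diagonal, FP from the rest of the 'ADJ' prediction marginal, FN from the rest of the 'ADJ' actual marginal.
F1 score = 2·TP/(2·TP+FP+FN).
ADJ: TP=79, FP=10+4+35+15+9=73, FN=16+7+10+18+21=72 → 158/303 = 0.52145

0.5215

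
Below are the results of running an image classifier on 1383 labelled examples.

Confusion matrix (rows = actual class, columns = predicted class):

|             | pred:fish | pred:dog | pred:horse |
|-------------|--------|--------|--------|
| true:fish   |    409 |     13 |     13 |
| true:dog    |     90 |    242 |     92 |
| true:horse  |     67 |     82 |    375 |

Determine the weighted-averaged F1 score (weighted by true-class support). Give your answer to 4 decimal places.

0.7351

Per-class F1 score (2·TP/(2·TP+FP+FN)):
  fish: TP=409, FP=90+67=157, FN=13+13=26 → 818/1001 = 0.81718
  dog: TP=242, FP=13+82=95, FN=90+92=182 → 484/761 = 0.63601
  horse: TP=375, FP=13+92=105, FN=67+82=149 → 750/1004 = 0.74701
Weighted-F1 score = Σ (supportᵢ/N)·F1 scoreᵢ with N=1383: (435/1383)·0.81718 + (424/1383)·0.63601 + (524/1383)·0.74701 = 0.7351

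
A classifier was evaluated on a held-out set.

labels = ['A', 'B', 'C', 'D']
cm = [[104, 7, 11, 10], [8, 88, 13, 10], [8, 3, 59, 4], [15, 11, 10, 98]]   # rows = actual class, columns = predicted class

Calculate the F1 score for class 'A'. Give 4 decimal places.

0.7790

One-vs-rest for 'A': TP = diagonal; FP = other classes predicted 'A'; FN = 'A' predicted as other.
F1 score = 2·TP/(2·TP+FP+FN).
A: TP=104, FP=8+8+15=31, FN=7+11+10=28 → 208/267 = 0.77903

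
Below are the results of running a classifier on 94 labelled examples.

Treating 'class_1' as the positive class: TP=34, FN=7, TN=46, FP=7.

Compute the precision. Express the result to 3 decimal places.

Precision = TP/(TP+FP) = 34/(34+7) = 34/41 = 0.829

0.829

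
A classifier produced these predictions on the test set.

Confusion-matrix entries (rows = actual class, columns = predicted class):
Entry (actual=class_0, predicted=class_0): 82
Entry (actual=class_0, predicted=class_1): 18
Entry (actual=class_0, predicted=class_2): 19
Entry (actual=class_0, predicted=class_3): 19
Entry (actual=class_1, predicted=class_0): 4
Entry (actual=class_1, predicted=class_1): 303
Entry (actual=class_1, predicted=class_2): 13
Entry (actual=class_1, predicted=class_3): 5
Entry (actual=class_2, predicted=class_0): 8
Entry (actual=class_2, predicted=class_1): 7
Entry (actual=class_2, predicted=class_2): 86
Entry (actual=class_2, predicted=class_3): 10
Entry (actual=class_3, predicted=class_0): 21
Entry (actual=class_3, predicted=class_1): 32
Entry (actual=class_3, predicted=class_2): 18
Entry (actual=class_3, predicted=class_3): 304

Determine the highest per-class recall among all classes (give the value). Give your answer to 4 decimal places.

0.9323

Per-class recall (TP/(TP+FN)):
  class_0: TP=82, FN=18+19+19=56 → 82/138 = 0.59420
  class_1: TP=303, FN=4+13+5=22 → 303/325 = 0.93231
  class_2: TP=86, FN=8+7+10=25 → 86/111 = 0.77477
  class_3: TP=304, FN=21+32+18=71 → 304/375 = 0.81067
Highest is class 'class_1' with recall = 0.9323.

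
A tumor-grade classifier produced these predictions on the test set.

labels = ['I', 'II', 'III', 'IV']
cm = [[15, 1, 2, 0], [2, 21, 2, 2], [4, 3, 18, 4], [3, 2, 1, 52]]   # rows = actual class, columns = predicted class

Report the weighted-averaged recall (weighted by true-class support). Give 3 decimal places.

0.803

Per-class recall (TP/(TP+FN)):
  I: TP=15, FN=1+2+0=3 → 15/18 = 0.8333
  II: TP=21, FN=2+2+2=6 → 21/27 = 0.7778
  III: TP=18, FN=4+3+4=11 → 18/29 = 0.6207
  IV: TP=52, FN=3+2+1=6 → 52/58 = 0.8966
Weighted-recall = Σ (supportᵢ/N)·recallᵢ with N=132: (18/132)·0.8333 + (27/132)·0.7778 + (29/132)·0.6207 + (58/132)·0.8966 = 0.803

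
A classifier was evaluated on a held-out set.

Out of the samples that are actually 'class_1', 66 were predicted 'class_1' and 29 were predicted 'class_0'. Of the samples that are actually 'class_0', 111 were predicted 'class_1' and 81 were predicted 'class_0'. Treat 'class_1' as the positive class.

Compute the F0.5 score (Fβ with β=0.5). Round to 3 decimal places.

Fβ = (1+β²)·TP / ((1+β²)·TP + β²·FN + FP), with β²=1/4
= 1.25·66 / (1.25·66 + 0.25·29 + 111) = 0.411

0.411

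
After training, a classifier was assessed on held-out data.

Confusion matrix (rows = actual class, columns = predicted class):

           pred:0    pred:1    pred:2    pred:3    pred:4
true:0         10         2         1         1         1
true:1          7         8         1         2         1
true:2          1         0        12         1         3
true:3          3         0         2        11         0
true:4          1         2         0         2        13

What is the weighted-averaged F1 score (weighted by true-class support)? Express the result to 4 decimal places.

0.6346

Per-class F1 score (2·TP/(2·TP+FP+FN)):
  0: TP=10, FP=7+1+3+1=12, FN=2+1+1+1=5 → 20/37 = 0.54054
  1: TP=8, FP=2+0+0+2=4, FN=7+1+2+1=11 → 16/31 = 0.51613
  2: TP=12, FP=1+1+2+0=4, FN=1+0+1+3=5 → 24/33 = 0.72727
  3: TP=11, FP=1+2+1+2=6, FN=3+0+2+0=5 → 22/33 = 0.66667
  4: TP=13, FP=1+1+3+0=5, FN=1+2+0+2=5 → 26/36 = 0.72222
Weighted-F1 score = Σ (supportᵢ/N)·F1 scoreᵢ with N=85: (15/85)·0.54054 + (19/85)·0.51613 + (17/85)·0.72727 + (16/85)·0.66667 + (18/85)·0.72222 = 0.6346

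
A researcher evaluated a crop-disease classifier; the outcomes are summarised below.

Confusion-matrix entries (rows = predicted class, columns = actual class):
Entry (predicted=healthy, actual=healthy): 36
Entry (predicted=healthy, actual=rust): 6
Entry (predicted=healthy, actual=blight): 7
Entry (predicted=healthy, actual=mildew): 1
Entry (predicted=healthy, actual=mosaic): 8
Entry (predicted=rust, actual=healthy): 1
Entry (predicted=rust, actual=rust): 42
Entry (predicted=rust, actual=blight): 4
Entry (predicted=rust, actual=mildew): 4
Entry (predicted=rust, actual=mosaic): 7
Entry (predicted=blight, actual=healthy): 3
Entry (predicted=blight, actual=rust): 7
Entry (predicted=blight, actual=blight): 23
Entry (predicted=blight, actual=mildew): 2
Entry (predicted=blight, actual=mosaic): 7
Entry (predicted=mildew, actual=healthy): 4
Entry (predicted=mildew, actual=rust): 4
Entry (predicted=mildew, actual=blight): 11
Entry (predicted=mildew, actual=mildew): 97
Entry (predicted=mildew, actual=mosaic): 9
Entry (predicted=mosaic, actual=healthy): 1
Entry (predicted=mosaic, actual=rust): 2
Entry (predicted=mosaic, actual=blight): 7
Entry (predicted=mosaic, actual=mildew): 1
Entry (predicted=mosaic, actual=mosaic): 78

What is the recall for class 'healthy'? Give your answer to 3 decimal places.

0.800

Take TP from the diagonal, FP from the rest of the 'healthy' prediction marginal, FN from the rest of the 'healthy' actual marginal.
recall = TP/(TP+FN).
healthy: TP=36, FN=1+3+4+1=9 → 36/45 = 0.8000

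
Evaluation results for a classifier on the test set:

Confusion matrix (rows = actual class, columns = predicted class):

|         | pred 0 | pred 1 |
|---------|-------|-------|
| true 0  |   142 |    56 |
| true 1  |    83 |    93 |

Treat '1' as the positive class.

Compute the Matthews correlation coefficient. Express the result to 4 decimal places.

0.2504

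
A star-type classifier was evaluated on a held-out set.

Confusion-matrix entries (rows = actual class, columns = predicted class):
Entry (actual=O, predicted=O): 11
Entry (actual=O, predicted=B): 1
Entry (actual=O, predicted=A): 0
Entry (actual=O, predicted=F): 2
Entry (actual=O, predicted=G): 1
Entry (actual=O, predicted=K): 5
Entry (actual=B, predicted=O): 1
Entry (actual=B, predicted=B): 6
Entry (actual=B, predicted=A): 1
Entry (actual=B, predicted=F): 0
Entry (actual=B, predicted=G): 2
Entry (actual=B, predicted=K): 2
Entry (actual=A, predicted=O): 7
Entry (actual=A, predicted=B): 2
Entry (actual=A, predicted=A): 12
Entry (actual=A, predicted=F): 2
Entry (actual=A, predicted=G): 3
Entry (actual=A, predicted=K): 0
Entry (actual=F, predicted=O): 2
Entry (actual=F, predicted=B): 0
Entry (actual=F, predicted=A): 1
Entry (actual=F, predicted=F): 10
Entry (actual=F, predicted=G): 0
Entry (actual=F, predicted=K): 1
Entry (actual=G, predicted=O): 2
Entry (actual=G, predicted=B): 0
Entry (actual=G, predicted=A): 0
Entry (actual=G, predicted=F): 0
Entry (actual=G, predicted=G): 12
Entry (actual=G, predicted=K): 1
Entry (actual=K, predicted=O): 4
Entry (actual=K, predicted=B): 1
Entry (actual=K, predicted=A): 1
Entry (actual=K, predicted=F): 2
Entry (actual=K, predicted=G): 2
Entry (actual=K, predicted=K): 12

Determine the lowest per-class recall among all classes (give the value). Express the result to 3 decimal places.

Per-class recall (TP/(TP+FN)):
  O: TP=11, FN=1+0+2+1+5=9 → 11/20 = 0.5500
  B: TP=6, FN=1+1+0+2+2=6 → 6/12 = 0.5000
  A: TP=12, FN=7+2+2+3+0=14 → 12/26 = 0.4615
  F: TP=10, FN=2+0+1+0+1=4 → 10/14 = 0.7143
  G: TP=12, FN=2+0+0+0+1=3 → 12/15 = 0.8000
  K: TP=12, FN=4+1+1+2+2=10 → 12/22 = 0.5455
Lowest is class 'A' with recall = 0.462.

0.462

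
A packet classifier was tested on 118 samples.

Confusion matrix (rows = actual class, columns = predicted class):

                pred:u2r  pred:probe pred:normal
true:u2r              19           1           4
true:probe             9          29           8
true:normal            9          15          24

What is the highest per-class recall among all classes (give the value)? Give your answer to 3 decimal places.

Per-class recall (TP/(TP+FN)):
  u2r: TP=19, FN=1+4=5 → 19/24 = 0.7917
  probe: TP=29, FN=9+8=17 → 29/46 = 0.6304
  normal: TP=24, FN=9+15=24 → 24/48 = 0.5000
Highest is class 'u2r' with recall = 0.792.

0.792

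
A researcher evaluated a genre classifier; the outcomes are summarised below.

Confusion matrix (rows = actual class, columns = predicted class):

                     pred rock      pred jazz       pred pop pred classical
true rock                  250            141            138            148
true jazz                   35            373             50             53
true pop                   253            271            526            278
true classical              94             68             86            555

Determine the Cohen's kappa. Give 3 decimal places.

Observed agreement pₒ = trace/N = 1704/3319 = 0.5134
Expected agreement pₑ = Σ (rowᵢ·colᵢ)/N² = (677·632 + 511·853 + 1328·800 + 803·1034)/3319² = 0.2502
κ = (pₒ − pₑ)/(1 − pₑ) = (0.5134 − 0.2502)/(1 − 0.2502) = 0.351

0.351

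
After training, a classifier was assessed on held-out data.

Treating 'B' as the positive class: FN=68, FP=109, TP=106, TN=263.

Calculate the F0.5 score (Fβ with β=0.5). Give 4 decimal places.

Fβ = (1+β²)·TP / ((1+β²)·TP + β²·FN + FP), with β²=1/4
= 1.25·106 / (1.25·106 + 0.25·68 + 109) = 0.5126

0.5126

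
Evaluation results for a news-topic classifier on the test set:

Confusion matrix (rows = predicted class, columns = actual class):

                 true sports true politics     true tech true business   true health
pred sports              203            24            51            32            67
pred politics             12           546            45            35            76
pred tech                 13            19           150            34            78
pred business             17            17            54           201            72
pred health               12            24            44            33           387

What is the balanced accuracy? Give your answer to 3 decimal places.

Balanced accuracy = mean of per-class recall.
  sports: recall = 203/257 = 0.7899
  politics: recall = 546/630 = 0.8667
  tech: recall = 150/344 = 0.4360
  business: recall = 201/335 = 0.6000
  health: recall = 387/680 = 0.5691
Mean = (0.7899 + 0.8667 + 0.4360 + 0.6000 + 0.5691) / 5 = 0.652

0.652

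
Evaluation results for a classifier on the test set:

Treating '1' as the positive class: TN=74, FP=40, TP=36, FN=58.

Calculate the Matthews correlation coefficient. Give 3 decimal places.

0.033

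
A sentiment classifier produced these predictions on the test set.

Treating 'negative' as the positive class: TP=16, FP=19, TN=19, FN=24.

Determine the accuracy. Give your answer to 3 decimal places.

0.449

Accuracy = (TP+TN)/N = (16+19)/78 = 0.449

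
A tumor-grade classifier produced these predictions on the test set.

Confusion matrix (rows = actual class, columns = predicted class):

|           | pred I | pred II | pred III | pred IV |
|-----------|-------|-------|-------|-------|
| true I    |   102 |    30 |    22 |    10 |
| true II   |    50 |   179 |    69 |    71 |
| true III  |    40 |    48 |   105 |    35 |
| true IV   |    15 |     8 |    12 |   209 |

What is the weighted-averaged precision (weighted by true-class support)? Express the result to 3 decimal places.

0.599

Per-class precision (TP/(TP+FP)):
  I: TP=102, FP=50+40+15=105 → 102/207 = 0.4928
  II: TP=179, FP=30+48+8=86 → 179/265 = 0.6755
  III: TP=105, FP=22+69+12=103 → 105/208 = 0.5048
  IV: TP=209, FP=10+71+35=116 → 209/325 = 0.6431
Weighted-precision = Σ (supportᵢ/N)·precisionᵢ with N=1005: (164/1005)·0.4928 + (369/1005)·0.6755 + (228/1005)·0.5048 + (244/1005)·0.6431 = 0.599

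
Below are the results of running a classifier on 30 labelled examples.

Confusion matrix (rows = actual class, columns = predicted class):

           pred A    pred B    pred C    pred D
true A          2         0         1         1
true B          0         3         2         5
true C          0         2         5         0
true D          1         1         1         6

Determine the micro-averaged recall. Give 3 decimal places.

Micro-averaging pools counts across classes: ΣTP=16, ΣFP=14, ΣFN=14.
Micro-recall = TP/(TP+FN) on pooled counts = 0.533 (equals overall accuracy in single-label multiclass).

0.533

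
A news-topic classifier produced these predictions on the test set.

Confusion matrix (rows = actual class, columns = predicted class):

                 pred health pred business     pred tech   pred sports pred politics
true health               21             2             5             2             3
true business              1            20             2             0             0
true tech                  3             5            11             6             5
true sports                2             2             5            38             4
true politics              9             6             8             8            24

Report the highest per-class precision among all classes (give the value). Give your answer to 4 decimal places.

0.7037

Per-class precision (TP/(TP+FP)):
  health: TP=21, FP=1+3+2+9=15 → 21/36 = 0.58333
  business: TP=20, FP=2+5+2+6=15 → 20/35 = 0.57143
  tech: TP=11, FP=5+2+5+8=20 → 11/31 = 0.35484
  sports: TP=38, FP=2+0+6+8=16 → 38/54 = 0.70370
  politics: TP=24, FP=3+0+5+4=12 → 24/36 = 0.66667
Highest is class 'sports' with precision = 0.7037.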